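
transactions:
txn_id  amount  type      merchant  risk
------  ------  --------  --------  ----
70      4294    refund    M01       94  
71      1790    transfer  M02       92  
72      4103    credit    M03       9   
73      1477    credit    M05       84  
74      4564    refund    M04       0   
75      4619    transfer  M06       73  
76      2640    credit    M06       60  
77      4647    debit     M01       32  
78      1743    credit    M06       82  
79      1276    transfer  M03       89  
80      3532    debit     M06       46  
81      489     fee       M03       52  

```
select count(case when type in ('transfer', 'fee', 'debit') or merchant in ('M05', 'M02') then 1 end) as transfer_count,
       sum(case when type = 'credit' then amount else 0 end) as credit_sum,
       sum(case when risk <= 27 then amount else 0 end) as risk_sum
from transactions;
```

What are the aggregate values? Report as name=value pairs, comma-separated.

[transfer_count: type in ('transfer', 'fee', 'debit') or merchant in ('M05', 'M02')]
txn_id=70: ✗
txn_id=71: ✓ → 1
txn_id=72: ✗
txn_id=73: ✓ → 1
txn_id=74: ✗
txn_id=75: ✓ → 1
txn_id=76: ✗
txn_id=77: ✓ → 1
txn_id=78: ✗
txn_id=79: ✓ → 1
txn_id=80: ✓ → 1
txn_id=81: ✓ → 1
transfer_count = COUNT(1, 1, 1, 1, 1, 1, 1) = 7
—
[credit_sum: type = 'credit']
txn_id=70: ✗
txn_id=71: ✗
txn_id=72: ✓ → 4103
txn_id=73: ✓ → 1477
txn_id=74: ✗
txn_id=75: ✗
txn_id=76: ✓ → 2640
txn_id=77: ✗
txn_id=78: ✓ → 1743
txn_id=79: ✗
txn_id=80: ✗
txn_id=81: ✗
credit_sum = 4103 + 1477 + 2640 + 1743 = 9963
—
[risk_sum: risk <= 27]
txn_id=70: ✗
txn_id=71: ✗
txn_id=72: ✓ → 4103
txn_id=73: ✗
txn_id=74: ✓ → 4564
txn_id=75: ✗
txn_id=76: ✗
txn_id=77: ✗
txn_id=78: ✗
txn_id=79: ✗
txn_id=80: ✗
txn_id=81: ✗
risk_sum = 4103 + 4564 = 8667

transfer_count=7, credit_sum=9963, risk_sum=8667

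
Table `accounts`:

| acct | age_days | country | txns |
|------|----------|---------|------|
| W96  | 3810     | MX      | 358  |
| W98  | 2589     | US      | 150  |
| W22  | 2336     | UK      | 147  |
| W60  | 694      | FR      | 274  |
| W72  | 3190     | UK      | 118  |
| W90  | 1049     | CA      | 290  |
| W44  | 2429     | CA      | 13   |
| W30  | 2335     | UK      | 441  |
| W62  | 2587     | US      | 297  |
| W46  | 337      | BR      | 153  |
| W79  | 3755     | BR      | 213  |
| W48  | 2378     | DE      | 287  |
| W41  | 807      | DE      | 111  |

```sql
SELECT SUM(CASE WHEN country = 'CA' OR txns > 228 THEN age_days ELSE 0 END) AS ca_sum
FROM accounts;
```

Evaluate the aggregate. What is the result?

acct=W96: ✓ → 3810
acct=W98: ✗
acct=W22: ✗
acct=W60: ✓ → 694
acct=W72: ✗
acct=W90: ✓ → 1049
acct=W44: ✓ → 2429
acct=W30: ✓ → 2335
acct=W62: ✓ → 2587
acct=W46: ✗
acct=W79: ✗
acct=W48: ✓ → 2378
acct=W41: ✗
ca_sum = 3810 + 694 + 1049 + 2429 + 2335 + 2587 + 2378 = 15282

15282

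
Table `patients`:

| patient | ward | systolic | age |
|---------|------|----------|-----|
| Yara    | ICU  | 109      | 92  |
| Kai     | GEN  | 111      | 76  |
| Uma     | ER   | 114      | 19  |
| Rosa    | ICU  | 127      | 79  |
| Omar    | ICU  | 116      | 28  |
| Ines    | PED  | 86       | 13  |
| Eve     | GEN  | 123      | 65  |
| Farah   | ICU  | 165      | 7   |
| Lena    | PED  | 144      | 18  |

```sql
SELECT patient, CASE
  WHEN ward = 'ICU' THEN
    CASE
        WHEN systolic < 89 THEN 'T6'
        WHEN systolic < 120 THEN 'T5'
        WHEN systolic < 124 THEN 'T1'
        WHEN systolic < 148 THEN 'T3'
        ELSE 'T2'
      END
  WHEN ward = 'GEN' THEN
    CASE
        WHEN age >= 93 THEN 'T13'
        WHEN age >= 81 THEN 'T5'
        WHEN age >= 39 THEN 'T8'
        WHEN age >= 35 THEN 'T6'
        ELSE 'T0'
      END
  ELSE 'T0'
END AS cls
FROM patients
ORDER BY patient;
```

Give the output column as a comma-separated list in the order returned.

T8, T2, T0, T8, T0, T5, T3, T0, T5

patient=Eve: ward='GEN' → inner[age >= 39] → T8
patient=Farah: ward='ICU' → inner[ELSE] → T2
patient=Ines: ward='PED' → outer ELSE → T0
patient=Kai: ward='GEN' → inner[age >= 39] → T8
patient=Lena: ward='PED' → outer ELSE → T0
patient=Omar: ward='ICU' → inner[systolic < 120] → T5
patient=Rosa: ward='ICU' → inner[systolic < 148] → T3
patient=Uma: ward='ER' → outer ELSE → T0
patient=Yara: ward='ICU' → inner[systolic < 120] → T5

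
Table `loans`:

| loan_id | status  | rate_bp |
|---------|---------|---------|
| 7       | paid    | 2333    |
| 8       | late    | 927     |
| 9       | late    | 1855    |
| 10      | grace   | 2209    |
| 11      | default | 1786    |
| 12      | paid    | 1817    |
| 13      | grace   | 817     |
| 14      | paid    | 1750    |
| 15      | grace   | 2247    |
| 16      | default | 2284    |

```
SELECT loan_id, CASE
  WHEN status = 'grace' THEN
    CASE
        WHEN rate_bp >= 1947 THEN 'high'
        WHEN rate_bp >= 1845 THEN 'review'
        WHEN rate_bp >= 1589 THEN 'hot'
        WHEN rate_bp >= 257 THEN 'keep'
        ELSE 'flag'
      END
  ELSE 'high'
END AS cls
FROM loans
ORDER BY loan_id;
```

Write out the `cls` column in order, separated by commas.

high, high, high, high, high, high, keep, high, high, high

loan_id=7: status='paid' → outer ELSE → high
loan_id=8: status='late' → outer ELSE → high
loan_id=9: status='late' → outer ELSE → high
loan_id=10: status='grace' → inner[rate_bp >= 1947] → high
loan_id=11: status='default' → outer ELSE → high
loan_id=12: status='paid' → outer ELSE → high
loan_id=13: status='grace' → inner[rate_bp >= 257] → keep
loan_id=14: status='paid' → outer ELSE → high
loan_id=15: status='grace' → inner[rate_bp >= 1947] → high
loan_id=16: status='default' → outer ELSE → high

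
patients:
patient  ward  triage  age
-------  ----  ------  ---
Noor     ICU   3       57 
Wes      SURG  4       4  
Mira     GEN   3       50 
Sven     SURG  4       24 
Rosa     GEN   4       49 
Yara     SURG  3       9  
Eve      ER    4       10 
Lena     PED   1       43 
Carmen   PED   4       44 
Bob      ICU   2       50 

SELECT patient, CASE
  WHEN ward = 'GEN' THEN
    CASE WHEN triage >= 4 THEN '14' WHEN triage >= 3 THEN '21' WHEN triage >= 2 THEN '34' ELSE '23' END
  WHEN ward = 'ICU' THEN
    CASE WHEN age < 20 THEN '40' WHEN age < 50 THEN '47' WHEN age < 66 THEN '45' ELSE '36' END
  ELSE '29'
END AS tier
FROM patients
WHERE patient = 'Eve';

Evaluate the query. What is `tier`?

29

patient = Eve: ward=ER, triage=4, age=10.
ward='ER' → outer ELSE → 29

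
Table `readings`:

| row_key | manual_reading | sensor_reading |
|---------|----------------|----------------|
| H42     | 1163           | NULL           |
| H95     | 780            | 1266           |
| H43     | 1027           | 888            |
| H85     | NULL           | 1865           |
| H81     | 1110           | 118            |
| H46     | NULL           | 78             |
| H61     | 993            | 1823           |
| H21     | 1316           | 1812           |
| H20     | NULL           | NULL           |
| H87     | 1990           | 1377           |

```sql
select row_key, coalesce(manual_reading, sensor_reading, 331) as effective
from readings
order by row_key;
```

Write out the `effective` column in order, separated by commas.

331, 1316, 1163, 1027, 78, 993, 1110, 1865, 1990, 780

row_key=H20: manual_reading=NULL, sensor_reading=NULL, → literal 331 → 331
row_key=H21: manual_reading=1316 → 1316
row_key=H42: manual_reading=1163 → 1163
row_key=H43: manual_reading=1027 → 1027
row_key=H46: manual_reading=NULL, sensor_reading=78 → 78
row_key=H61: manual_reading=993 → 993
row_key=H81: manual_reading=1110 → 1110
row_key=H85: manual_reading=NULL, sensor_reading=1865 → 1865
row_key=H87: manual_reading=1990 → 1990
row_key=H95: manual_reading=780 → 780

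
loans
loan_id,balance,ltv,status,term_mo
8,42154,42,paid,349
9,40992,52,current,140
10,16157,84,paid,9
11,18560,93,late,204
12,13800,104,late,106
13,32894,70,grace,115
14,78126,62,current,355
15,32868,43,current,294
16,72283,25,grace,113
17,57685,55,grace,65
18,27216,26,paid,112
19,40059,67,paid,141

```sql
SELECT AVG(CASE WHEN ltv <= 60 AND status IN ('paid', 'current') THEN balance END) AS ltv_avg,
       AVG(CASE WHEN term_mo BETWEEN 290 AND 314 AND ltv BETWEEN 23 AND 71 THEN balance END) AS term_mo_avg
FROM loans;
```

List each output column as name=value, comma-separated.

ltv_avg=35807.5, term_mo_avg=32868

[ltv_avg: ltv <= 60 AND status IN ('paid', 'current')]
loan_id=8: ✓ → 42154
loan_id=9: ✓ → 40992
loan_id=10: ✗
loan_id=11: ✗
loan_id=12: ✗
loan_id=13: ✗
loan_id=14: ✗
loan_id=15: ✓ → 32868
loan_id=16: ✗
loan_id=17: ✗
loan_id=18: ✓ → 27216
loan_id=19: ✗
ltv_avg = (42154 + 40992 + 32868 + 27216) / 4 = 35807.5
—
[term_mo_avg: term_mo BETWEEN 290 AND 314 AND ltv BETWEEN 23 AND 71]
loan_id=8: ✗
loan_id=9: ✗
loan_id=10: ✗
loan_id=11: ✗
loan_id=12: ✗
loan_id=13: ✗
loan_id=14: ✗
loan_id=15: ✓ → 32868
loan_id=16: ✗
loan_id=17: ✗
loan_id=18: ✗
loan_id=19: ✗
term_mo_avg = 32868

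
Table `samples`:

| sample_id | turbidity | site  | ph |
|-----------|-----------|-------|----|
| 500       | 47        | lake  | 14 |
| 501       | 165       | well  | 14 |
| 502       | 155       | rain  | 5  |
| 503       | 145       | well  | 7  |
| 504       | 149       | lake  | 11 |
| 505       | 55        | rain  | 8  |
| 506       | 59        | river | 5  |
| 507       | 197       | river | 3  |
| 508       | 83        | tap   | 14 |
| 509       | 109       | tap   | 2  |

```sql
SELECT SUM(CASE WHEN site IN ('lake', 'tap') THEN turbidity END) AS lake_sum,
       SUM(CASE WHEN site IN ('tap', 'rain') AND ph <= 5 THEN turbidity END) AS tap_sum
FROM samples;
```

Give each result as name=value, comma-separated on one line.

[lake_sum: site IN ('lake', 'tap')]
sample_id=500: ✓ → 47
sample_id=501: ✗
sample_id=502: ✗
sample_id=503: ✗
sample_id=504: ✓ → 149
sample_id=505: ✗
sample_id=506: ✗
sample_id=507: ✗
sample_id=508: ✓ → 83
sample_id=509: ✓ → 109
lake_sum = 47 + 149 + 83 + 109 = 388
—
[tap_sum: site IN ('tap', 'rain') AND ph <= 5]
sample_id=500: ✗
sample_id=501: ✗
sample_id=502: ✓ → 155
sample_id=503: ✗
sample_id=504: ✗
sample_id=505: ✗
sample_id=506: ✗
sample_id=507: ✗
sample_id=508: ✗
sample_id=509: ✓ → 109
tap_sum = 155 + 109 = 264

lake_sum=388, tap_sum=264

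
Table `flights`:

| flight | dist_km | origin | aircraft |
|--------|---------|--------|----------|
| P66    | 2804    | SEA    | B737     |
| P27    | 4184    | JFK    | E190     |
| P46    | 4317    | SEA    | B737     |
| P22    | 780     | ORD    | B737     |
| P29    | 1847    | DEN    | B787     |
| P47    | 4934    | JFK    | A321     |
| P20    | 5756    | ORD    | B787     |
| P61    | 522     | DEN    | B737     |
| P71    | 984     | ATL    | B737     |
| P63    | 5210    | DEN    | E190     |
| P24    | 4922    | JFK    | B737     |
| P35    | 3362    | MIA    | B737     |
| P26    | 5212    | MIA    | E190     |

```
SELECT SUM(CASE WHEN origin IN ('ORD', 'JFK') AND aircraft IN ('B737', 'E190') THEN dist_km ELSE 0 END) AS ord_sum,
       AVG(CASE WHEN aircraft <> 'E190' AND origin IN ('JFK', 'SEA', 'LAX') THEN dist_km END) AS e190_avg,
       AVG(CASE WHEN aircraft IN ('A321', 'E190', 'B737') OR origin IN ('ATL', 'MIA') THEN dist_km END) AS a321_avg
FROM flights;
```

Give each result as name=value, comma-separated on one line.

ord_sum=9886, e190_avg=4244.25, a321_avg=3384.6363636364

[ord_sum: origin IN ('ORD', 'JFK') AND aircraft IN ('B737', 'E190')]
flight=P66: ✗
flight=P27: ✓ → 4184
flight=P46: ✗
flight=P22: ✓ → 780
flight=P29: ✗
flight=P47: ✗
flight=P20: ✗
flight=P61: ✗
flight=P71: ✗
flight=P63: ✗
flight=P24: ✓ → 4922
flight=P35: ✗
flight=P26: ✗
ord_sum = 4184 + 780 + 4922 = 9886
—
[e190_avg: aircraft <> 'E190' AND origin IN ('JFK', 'SEA', 'LAX')]
flight=P66: ✓ → 2804
flight=P27: ✗
flight=P46: ✓ → 4317
flight=P22: ✗
flight=P29: ✗
flight=P47: ✓ → 4934
flight=P20: ✗
flight=P61: ✗
flight=P71: ✗
flight=P63: ✗
flight=P24: ✓ → 4922
flight=P35: ✗
flight=P26: ✗
e190_avg = (2804 + 4317 + 4934 + 4922) / 4 = 4244.25
—
[a321_avg: aircraft IN ('A321', 'E190', 'B737') OR origin IN ('ATL', 'MIA')]
flight=P66: ✓ → 2804
flight=P27: ✓ → 4184
flight=P46: ✓ → 4317
flight=P22: ✓ → 780
flight=P29: ✗
flight=P47: ✓ → 4934
flight=P20: ✗
flight=P61: ✓ → 522
flight=P71: ✓ → 984
flight=P63: ✓ → 5210
flight=P24: ✓ → 4922
flight=P35: ✓ → 3362
flight=P26: ✓ → 5212
a321_avg = (2804 + 4184 + 4317 + 780 + 4934 + 522 + 984 + 5210 + 4922 + 3362 + 5212) / 11 = 3384.6363636364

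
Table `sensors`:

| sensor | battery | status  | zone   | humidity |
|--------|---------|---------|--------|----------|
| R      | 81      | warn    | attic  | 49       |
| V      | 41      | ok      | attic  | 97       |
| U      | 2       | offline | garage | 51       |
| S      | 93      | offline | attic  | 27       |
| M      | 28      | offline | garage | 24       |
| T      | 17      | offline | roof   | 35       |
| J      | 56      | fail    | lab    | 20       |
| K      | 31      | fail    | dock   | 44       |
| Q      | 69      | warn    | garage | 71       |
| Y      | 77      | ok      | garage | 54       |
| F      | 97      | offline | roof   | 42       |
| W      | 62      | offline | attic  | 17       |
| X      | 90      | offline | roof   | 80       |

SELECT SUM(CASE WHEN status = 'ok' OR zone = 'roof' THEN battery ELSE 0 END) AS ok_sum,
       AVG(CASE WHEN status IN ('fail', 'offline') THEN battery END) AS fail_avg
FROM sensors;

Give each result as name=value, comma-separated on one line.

ok_sum=322, fail_avg=52.8888888889

[ok_sum: status = 'ok' OR zone = 'roof']
sensor=R: ✗
sensor=V: ✓ → 41
sensor=U: ✗
sensor=S: ✗
sensor=M: ✗
sensor=T: ✓ → 17
sensor=J: ✗
sensor=K: ✗
sensor=Q: ✗
sensor=Y: ✓ → 77
sensor=F: ✓ → 97
sensor=W: ✗
sensor=X: ✓ → 90
ok_sum = 41 + 17 + 77 + 97 + 90 = 322
—
[fail_avg: status IN ('fail', 'offline')]
sensor=R: ✗
sensor=V: ✗
sensor=U: ✓ → 2
sensor=S: ✓ → 93
sensor=M: ✓ → 28
sensor=T: ✓ → 17
sensor=J: ✓ → 56
sensor=K: ✓ → 31
sensor=Q: ✗
sensor=Y: ✗
sensor=F: ✓ → 97
sensor=W: ✓ → 62
sensor=X: ✓ → 90
fail_avg = (2 + 93 + 28 + 17 + 56 + 31 + 97 + 62 + 90) / 9 = 52.8888888889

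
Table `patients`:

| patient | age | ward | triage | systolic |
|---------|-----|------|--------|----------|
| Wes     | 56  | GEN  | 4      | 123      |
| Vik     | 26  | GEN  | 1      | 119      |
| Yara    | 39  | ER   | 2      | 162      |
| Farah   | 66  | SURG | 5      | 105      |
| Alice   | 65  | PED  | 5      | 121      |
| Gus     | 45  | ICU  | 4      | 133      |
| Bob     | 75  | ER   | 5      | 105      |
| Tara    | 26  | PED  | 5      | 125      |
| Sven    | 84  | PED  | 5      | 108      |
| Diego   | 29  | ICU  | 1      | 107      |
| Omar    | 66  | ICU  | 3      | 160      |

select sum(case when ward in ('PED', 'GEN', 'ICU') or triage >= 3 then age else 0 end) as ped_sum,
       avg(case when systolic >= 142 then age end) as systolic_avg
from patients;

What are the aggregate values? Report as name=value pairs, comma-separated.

ped_sum=538, systolic_avg=52.5

[ped_sum: ward in ('PED', 'GEN', 'ICU') or triage >= 3]
patient=Wes: ✓ → 56
patient=Vik: ✓ → 26
patient=Yara: ✗
patient=Farah: ✓ → 66
patient=Alice: ✓ → 65
patient=Gus: ✓ → 45
patient=Bob: ✓ → 75
patient=Tara: ✓ → 26
patient=Sven: ✓ → 84
patient=Diego: ✓ → 29
patient=Omar: ✓ → 66
ped_sum = 56 + 26 + 66 + 65 + 45 + 75 + 26 + 84 + 29 + 66 = 538
—
[systolic_avg: systolic >= 142]
patient=Wes: ✗
patient=Vik: ✗
patient=Yara: ✓ → 39
patient=Farah: ✗
patient=Alice: ✗
patient=Gus: ✗
patient=Bob: ✗
patient=Tara: ✗
patient=Sven: ✗
patient=Diego: ✗
patient=Omar: ✓ → 66
systolic_avg = (39 + 66) / 2 = 52.5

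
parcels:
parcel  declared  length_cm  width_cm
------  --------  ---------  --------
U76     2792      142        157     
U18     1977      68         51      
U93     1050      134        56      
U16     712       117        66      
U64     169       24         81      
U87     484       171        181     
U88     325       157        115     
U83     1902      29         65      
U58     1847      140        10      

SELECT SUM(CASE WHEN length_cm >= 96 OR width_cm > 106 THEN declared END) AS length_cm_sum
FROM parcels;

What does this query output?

parcel=U76: ✓ → 2792
parcel=U18: ✗
parcel=U93: ✓ → 1050
parcel=U16: ✓ → 712
parcel=U64: ✗
parcel=U87: ✓ → 484
parcel=U88: ✓ → 325
parcel=U83: ✗
parcel=U58: ✓ → 1847
length_cm_sum = 2792 + 1050 + 712 + 484 + 325 + 1847 = 7210

7210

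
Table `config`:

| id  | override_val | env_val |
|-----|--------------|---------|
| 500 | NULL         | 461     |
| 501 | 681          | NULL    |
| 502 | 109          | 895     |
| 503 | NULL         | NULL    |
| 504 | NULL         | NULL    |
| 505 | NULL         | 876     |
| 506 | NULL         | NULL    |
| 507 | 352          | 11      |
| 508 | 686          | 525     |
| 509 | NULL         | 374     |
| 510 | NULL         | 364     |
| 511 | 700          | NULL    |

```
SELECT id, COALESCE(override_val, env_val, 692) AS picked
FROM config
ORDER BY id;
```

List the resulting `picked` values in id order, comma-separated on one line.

id=500: override_val=NULL, env_val=461 → 461
id=501: override_val=681 → 681
id=502: override_val=109 → 109
id=503: override_val=NULL, env_val=NULL, → literal 692 → 692
id=504: override_val=NULL, env_val=NULL, → literal 692 → 692
id=505: override_val=NULL, env_val=876 → 876
id=506: override_val=NULL, env_val=NULL, → literal 692 → 692
id=507: override_val=352 → 352
id=508: override_val=686 → 686
id=509: override_val=NULL, env_val=374 → 374
id=510: override_val=NULL, env_val=364 → 364
id=511: override_val=700 → 700

461, 681, 109, 692, 692, 876, 692, 352, 686, 374, 364, 700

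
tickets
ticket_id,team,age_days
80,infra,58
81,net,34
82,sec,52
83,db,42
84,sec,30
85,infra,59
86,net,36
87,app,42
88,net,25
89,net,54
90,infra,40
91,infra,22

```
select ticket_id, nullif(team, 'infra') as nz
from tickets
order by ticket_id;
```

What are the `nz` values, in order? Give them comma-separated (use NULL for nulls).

NULL, net, sec, db, sec, NULL, net, app, net, net, NULL, NULL

ticket_id=80: team=infra vs infra: equal → NULL
ticket_id=81: team=net vs infra: differ → net
ticket_id=82: team=sec vs infra: differ → sec
ticket_id=83: team=db vs infra: differ → db
ticket_id=84: team=sec vs infra: differ → sec
ticket_id=85: team=infra vs infra: equal → NULL
ticket_id=86: team=net vs infra: differ → net
ticket_id=87: team=app vs infra: differ → app
ticket_id=88: team=net vs infra: differ → net
ticket_id=89: team=net vs infra: differ → net
ticket_id=90: team=infra vs infra: equal → NULL
ticket_id=91: team=infra vs infra: equal → NULL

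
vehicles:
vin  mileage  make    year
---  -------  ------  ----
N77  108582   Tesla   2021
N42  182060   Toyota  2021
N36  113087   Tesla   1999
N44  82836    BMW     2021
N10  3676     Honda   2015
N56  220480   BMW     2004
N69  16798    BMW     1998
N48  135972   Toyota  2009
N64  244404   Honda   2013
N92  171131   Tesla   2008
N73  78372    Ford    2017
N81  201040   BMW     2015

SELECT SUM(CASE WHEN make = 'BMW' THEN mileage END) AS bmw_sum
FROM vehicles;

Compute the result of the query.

vin=N77: ✗
vin=N42: ✗
vin=N36: ✗
vin=N44: ✓ → 82836
vin=N10: ✗
vin=N56: ✓ → 220480
vin=N69: ✓ → 16798
vin=N48: ✗
vin=N64: ✗
vin=N92: ✗
vin=N73: ✗
vin=N81: ✓ → 201040
bmw_sum = 82836 + 220480 + 16798 + 201040 = 521154

521154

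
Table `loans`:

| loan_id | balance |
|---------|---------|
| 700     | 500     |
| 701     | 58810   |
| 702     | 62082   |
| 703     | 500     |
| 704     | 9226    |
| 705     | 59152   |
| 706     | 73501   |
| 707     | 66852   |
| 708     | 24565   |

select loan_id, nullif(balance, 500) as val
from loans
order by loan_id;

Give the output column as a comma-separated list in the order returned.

loan_id=700: balance=500 vs 500: equal → NULL
loan_id=701: balance=58810 vs 500: differ → 58810
loan_id=702: balance=62082 vs 500: differ → 62082
loan_id=703: balance=500 vs 500: equal → NULL
loan_id=704: balance=9226 vs 500: differ → 9226
loan_id=705: balance=59152 vs 500: differ → 59152
loan_id=706: balance=73501 vs 500: differ → 73501
loan_id=707: balance=66852 vs 500: differ → 66852
loan_id=708: balance=24565 vs 500: differ → 24565

NULL, 58810, 62082, NULL, 9226, 59152, 73501, 66852, 24565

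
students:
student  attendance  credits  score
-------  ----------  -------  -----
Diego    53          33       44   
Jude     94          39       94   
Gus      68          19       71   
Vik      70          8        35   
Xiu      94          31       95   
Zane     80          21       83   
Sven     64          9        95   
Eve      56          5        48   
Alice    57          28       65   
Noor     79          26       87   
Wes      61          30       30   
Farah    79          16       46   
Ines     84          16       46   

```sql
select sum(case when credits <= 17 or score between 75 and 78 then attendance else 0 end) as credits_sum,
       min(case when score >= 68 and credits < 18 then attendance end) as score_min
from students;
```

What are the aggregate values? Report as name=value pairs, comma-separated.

credits_sum=353, score_min=64

[credits_sum: credits <= 17 or score between 75 and 78]
student=Diego: ✗
student=Jude: ✗
student=Gus: ✗
student=Vik: ✓ → 70
student=Xiu: ✗
student=Zane: ✗
student=Sven: ✓ → 64
student=Eve: ✓ → 56
student=Alice: ✗
student=Noor: ✗
student=Wes: ✗
student=Farah: ✓ → 79
student=Ines: ✓ → 84
credits_sum = 70 + 64 + 56 + 79 + 84 = 353
—
[score_min: score >= 68 and credits < 18]
student=Diego: ✗
student=Jude: ✗
student=Gus: ✗
student=Vik: ✗
student=Xiu: ✗
student=Zane: ✗
student=Sven: ✓ → 64
student=Eve: ✗
student=Alice: ✗
student=Noor: ✗
student=Wes: ✗
student=Farah: ✗
student=Ines: ✗
score_min = MIN(64) = 64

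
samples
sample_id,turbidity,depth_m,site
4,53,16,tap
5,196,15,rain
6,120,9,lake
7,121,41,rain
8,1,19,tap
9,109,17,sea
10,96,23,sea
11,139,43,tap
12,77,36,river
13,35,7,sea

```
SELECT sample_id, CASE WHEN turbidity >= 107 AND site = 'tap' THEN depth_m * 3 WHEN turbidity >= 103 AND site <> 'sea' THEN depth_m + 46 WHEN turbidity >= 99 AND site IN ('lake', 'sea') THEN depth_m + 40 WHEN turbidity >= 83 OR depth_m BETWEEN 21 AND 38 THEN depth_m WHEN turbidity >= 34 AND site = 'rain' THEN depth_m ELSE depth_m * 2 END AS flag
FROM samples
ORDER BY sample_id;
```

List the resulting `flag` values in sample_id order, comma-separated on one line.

sample_id=4: ELSE → 32
sample_id=5: turbidity >= 103 AND site <> 'sea' → 61
sample_id=6: turbidity >= 103 AND site <> 'sea' → 55
sample_id=7: turbidity >= 103 AND site <> 'sea' → 87
sample_id=8: ELSE → 38
sample_id=9: turbidity >= 99 AND site IN ('lake', 'sea') → 57
sample_id=10: turbidity >= 83 OR depth_m BETWEEN 21 AND 38 → 23
sample_id=11: turbidity >= 107 AND site = 'tap' → 129
sample_id=12: turbidity >= 83 OR depth_m BETWEEN 21 AND 38 → 36
sample_id=13: ELSE → 14

32, 61, 55, 87, 38, 57, 23, 129, 36, 14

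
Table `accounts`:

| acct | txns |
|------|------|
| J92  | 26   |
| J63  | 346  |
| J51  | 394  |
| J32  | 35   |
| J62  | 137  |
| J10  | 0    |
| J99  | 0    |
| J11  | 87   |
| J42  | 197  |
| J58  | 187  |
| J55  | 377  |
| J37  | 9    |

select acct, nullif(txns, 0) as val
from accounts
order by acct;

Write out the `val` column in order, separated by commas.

NULL, 87, 35, 9, 197, 394, 377, 187, 137, 346, 26, NULL

acct=J10: txns=0 vs 0: equal → NULL
acct=J11: txns=87 vs 0: differ → 87
acct=J32: txns=35 vs 0: differ → 35
acct=J37: txns=9 vs 0: differ → 9
acct=J42: txns=197 vs 0: differ → 197
acct=J51: txns=394 vs 0: differ → 394
acct=J55: txns=377 vs 0: differ → 377
acct=J58: txns=187 vs 0: differ → 187
acct=J62: txns=137 vs 0: differ → 137
acct=J63: txns=346 vs 0: differ → 346
acct=J92: txns=26 vs 0: differ → 26
acct=J99: txns=0 vs 0: equal → NULL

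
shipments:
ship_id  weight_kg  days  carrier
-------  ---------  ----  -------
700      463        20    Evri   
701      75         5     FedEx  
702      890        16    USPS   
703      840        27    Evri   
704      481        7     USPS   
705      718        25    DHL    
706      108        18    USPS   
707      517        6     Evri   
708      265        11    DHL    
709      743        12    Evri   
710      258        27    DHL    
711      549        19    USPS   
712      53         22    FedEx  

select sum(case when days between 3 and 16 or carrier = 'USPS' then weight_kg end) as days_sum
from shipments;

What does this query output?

3628

ship_id=700: ✗
ship_id=701: ✓ → 75
ship_id=702: ✓ → 890
ship_id=703: ✗
ship_id=704: ✓ → 481
ship_id=705: ✗
ship_id=706: ✓ → 108
ship_id=707: ✓ → 517
ship_id=708: ✓ → 265
ship_id=709: ✓ → 743
ship_id=710: ✗
ship_id=711: ✓ → 549
ship_id=712: ✗
days_sum = 75 + 890 + 481 + 108 + 517 + 265 + 743 + 549 = 3628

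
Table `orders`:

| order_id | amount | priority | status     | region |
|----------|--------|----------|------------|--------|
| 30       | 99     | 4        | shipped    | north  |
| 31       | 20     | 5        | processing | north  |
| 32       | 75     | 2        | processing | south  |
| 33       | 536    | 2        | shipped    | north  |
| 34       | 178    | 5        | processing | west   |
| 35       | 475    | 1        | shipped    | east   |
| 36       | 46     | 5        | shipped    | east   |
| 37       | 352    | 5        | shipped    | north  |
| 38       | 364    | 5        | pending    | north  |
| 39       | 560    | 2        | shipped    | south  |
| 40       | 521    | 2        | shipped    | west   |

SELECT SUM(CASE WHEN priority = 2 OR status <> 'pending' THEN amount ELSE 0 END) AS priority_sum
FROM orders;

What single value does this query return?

order_id=30: ✓ → 99
order_id=31: ✓ → 20
order_id=32: ✓ → 75
order_id=33: ✓ → 536
order_id=34: ✓ → 178
order_id=35: ✓ → 475
order_id=36: ✓ → 46
order_id=37: ✓ → 352
order_id=38: ✗
order_id=39: ✓ → 560
order_id=40: ✓ → 521
priority_sum = 99 + 20 + 75 + 536 + 178 + 475 + 46 + 352 + 560 + 521 = 2862

2862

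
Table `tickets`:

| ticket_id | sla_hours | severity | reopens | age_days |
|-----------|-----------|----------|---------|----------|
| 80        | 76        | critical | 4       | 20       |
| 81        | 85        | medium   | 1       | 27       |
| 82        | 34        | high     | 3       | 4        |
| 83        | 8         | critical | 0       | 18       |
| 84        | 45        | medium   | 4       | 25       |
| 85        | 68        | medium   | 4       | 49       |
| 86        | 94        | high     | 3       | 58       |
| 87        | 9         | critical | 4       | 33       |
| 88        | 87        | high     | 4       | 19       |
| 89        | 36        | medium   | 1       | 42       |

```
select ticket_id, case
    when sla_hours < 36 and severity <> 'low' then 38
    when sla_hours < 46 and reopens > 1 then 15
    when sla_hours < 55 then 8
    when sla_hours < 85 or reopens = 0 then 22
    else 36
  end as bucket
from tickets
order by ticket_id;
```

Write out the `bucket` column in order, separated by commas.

ticket_id=80: sla_hours < 85 or reopens = 0 → 22
ticket_id=81: ELSE → 36
ticket_id=82: sla_hours < 36 and severity <> 'low' → 38
ticket_id=83: sla_hours < 36 and severity <> 'low' → 38
ticket_id=84: sla_hours < 46 and reopens > 1 → 15
ticket_id=85: sla_hours < 85 or reopens = 0 → 22
ticket_id=86: ELSE → 36
ticket_id=87: sla_hours < 36 and severity <> 'low' → 38
ticket_id=88: ELSE → 36
ticket_id=89: sla_hours < 55 → 8

22, 36, 38, 38, 15, 22, 36, 38, 36, 8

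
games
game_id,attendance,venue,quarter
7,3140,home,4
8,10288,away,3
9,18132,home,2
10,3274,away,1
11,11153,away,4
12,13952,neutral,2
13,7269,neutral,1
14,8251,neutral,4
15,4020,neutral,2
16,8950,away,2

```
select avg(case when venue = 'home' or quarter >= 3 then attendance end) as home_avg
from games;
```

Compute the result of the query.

10192.8

game_id=7: ✓ → 3140
game_id=8: ✓ → 10288
game_id=9: ✓ → 18132
game_id=10: ✗
game_id=11: ✓ → 11153
game_id=12: ✗
game_id=13: ✗
game_id=14: ✓ → 8251
game_id=15: ✗
game_id=16: ✗
home_avg = (3140 + 10288 + 18132 + 11153 + 8251) / 5 = 10192.8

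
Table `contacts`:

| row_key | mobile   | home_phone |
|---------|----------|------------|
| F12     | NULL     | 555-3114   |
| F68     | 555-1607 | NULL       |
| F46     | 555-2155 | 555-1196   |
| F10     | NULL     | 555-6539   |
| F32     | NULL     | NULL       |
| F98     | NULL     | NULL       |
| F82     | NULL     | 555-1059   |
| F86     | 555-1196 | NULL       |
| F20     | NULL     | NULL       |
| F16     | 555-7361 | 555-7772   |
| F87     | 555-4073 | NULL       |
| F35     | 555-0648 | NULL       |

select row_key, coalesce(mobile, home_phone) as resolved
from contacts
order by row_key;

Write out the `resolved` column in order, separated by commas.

555-6539, 555-3114, 555-7361, NULL, NULL, 555-0648, 555-2155, 555-1607, 555-1059, 555-1196, 555-4073, NULL

row_key=F10: mobile=NULL, home_phone=555-6539 → 555-6539
row_key=F12: mobile=NULL, home_phone=555-3114 → 555-3114
row_key=F16: mobile=555-7361 → 555-7361
row_key=F20: mobile=NULL, home_phone=NULL (all NULL) → NULL
row_key=F32: mobile=NULL, home_phone=NULL (all NULL) → NULL
row_key=F35: mobile=555-0648 → 555-0648
row_key=F46: mobile=555-2155 → 555-2155
row_key=F68: mobile=555-1607 → 555-1607
row_key=F82: mobile=NULL, home_phone=555-1059 → 555-1059
row_key=F86: mobile=555-1196 → 555-1196
row_key=F87: mobile=555-4073 → 555-4073
row_key=F98: mobile=NULL, home_phone=NULL (all NULL) → NULL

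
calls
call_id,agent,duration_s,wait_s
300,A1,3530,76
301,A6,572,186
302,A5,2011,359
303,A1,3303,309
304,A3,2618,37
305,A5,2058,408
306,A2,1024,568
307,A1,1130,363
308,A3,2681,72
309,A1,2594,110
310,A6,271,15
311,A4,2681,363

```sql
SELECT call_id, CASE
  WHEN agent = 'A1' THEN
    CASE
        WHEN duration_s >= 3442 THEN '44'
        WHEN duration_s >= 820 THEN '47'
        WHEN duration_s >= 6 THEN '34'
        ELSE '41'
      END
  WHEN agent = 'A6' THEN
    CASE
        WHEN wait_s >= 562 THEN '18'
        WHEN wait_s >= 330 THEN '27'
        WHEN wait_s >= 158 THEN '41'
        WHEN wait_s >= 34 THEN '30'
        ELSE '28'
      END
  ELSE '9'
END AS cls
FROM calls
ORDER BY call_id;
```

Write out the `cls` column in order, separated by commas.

call_id=300: agent='A1' → inner[duration_s >= 3442] → 44
call_id=301: agent='A6' → inner[wait_s >= 158] → 41
call_id=302: agent='A5' → outer ELSE → 9
call_id=303: agent='A1' → inner[duration_s >= 820] → 47
call_id=304: agent='A3' → outer ELSE → 9
call_id=305: agent='A5' → outer ELSE → 9
call_id=306: agent='A2' → outer ELSE → 9
call_id=307: agent='A1' → inner[duration_s >= 820] → 47
call_id=308: agent='A3' → outer ELSE → 9
call_id=309: agent='A1' → inner[duration_s >= 820] → 47
call_id=310: agent='A6' → inner[ELSE] → 28
call_id=311: agent='A4' → outer ELSE → 9

44, 41, 9, 47, 9, 9, 9, 47, 9, 47, 28, 9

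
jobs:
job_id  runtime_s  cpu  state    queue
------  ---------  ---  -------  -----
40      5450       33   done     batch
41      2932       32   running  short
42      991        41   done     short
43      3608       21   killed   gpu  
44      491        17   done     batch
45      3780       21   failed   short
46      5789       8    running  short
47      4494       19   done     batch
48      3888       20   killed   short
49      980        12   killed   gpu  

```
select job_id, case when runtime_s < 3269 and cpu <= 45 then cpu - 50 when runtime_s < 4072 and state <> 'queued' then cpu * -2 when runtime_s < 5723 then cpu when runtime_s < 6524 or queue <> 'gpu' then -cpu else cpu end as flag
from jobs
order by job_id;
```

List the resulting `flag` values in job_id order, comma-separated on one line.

33, -18, -9, -42, -33, -42, -8, 19, -40, -38

job_id=40: runtime_s < 5723 → 33
job_id=41: runtime_s < 3269 and cpu <= 45 → -18
job_id=42: runtime_s < 3269 and cpu <= 45 → -9
job_id=43: runtime_s < 4072 and state <> 'queued' → -42
job_id=44: runtime_s < 3269 and cpu <= 45 → -33
job_id=45: runtime_s < 4072 and state <> 'queued' → -42
job_id=46: runtime_s < 6524 or queue <> 'gpu' → -8
job_id=47: runtime_s < 5723 → 19
job_id=48: runtime_s < 4072 and state <> 'queued' → -40
job_id=49: runtime_s < 3269 and cpu <= 45 → -38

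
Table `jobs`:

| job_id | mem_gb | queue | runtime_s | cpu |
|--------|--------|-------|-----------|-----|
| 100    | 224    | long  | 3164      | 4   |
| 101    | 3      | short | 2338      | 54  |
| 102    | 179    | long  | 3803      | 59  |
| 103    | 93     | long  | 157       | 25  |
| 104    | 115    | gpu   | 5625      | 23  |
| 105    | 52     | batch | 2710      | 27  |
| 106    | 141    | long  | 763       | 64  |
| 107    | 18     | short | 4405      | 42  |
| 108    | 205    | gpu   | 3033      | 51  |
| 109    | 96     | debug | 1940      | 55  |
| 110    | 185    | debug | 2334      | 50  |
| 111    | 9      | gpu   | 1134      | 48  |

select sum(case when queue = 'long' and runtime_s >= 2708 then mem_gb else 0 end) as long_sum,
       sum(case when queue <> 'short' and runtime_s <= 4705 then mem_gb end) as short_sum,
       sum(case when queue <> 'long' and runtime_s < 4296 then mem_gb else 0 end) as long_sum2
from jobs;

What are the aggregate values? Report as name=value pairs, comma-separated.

[long_sum: queue = 'long' and runtime_s >= 2708]
job_id=100: ✓ → 224
job_id=101: ✗
job_id=102: ✓ → 179
job_id=103: ✗
job_id=104: ✗
job_id=105: ✗
job_id=106: ✗
job_id=107: ✗
job_id=108: ✗
job_id=109: ✗
job_id=110: ✗
job_id=111: ✗
long_sum = 224 + 179 = 403
—
[short_sum: queue <> 'short' and runtime_s <= 4705]
job_id=100: ✓ → 224
job_id=101: ✗
job_id=102: ✓ → 179
job_id=103: ✓ → 93
job_id=104: ✗
job_id=105: ✓ → 52
job_id=106: ✓ → 141
job_id=107: ✗
job_id=108: ✓ → 205
job_id=109: ✓ → 96
job_id=110: ✓ → 185
job_id=111: ✓ → 9
short_sum = 224 + 179 + 93 + 52 + 141 + 205 + 96 + 185 + 9 = 1184
—
[long_sum2: queue <> 'long' and runtime_s < 4296]
job_id=100: ✗
job_id=101: ✓ → 3
job_id=102: ✗
job_id=103: ✗
job_id=104: ✗
job_id=105: ✓ → 52
job_id=106: ✗
job_id=107: ✗
job_id=108: ✓ → 205
job_id=109: ✓ → 96
job_id=110: ✓ → 185
job_id=111: ✓ → 9
long_sum2 = 3 + 52 + 205 + 96 + 185 + 9 = 550

long_sum=403, short_sum=1184, long_sum2=550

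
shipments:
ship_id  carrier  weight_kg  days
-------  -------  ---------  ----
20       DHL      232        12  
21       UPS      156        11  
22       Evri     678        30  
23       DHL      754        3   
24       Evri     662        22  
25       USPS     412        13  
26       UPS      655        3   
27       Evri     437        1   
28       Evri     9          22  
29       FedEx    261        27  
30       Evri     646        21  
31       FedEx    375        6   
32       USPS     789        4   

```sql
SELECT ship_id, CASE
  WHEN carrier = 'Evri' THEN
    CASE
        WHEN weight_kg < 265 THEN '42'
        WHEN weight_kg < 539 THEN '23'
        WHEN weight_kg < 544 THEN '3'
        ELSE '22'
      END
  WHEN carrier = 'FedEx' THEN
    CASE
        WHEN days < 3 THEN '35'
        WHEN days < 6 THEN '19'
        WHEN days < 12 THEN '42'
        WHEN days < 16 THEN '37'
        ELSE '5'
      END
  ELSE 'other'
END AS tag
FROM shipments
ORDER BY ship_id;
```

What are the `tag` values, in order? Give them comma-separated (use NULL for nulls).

other, other, 22, other, 22, other, other, 23, 42, 5, 22, 42, other

ship_id=20: carrier='DHL' → outer ELSE → other
ship_id=21: carrier='UPS' → outer ELSE → other
ship_id=22: carrier='Evri' → inner[ELSE] → 22
ship_id=23: carrier='DHL' → outer ELSE → other
ship_id=24: carrier='Evri' → inner[ELSE] → 22
ship_id=25: carrier='USPS' → outer ELSE → other
ship_id=26: carrier='UPS' → outer ELSE → other
ship_id=27: carrier='Evri' → inner[weight_kg < 539] → 23
ship_id=28: carrier='Evri' → inner[weight_kg < 265] → 42
ship_id=29: carrier='FedEx' → inner[ELSE] → 5
ship_id=30: carrier='Evri' → inner[ELSE] → 22
ship_id=31: carrier='FedEx' → inner[days < 12] → 42
ship_id=32: carrier='USPS' → outer ELSE → other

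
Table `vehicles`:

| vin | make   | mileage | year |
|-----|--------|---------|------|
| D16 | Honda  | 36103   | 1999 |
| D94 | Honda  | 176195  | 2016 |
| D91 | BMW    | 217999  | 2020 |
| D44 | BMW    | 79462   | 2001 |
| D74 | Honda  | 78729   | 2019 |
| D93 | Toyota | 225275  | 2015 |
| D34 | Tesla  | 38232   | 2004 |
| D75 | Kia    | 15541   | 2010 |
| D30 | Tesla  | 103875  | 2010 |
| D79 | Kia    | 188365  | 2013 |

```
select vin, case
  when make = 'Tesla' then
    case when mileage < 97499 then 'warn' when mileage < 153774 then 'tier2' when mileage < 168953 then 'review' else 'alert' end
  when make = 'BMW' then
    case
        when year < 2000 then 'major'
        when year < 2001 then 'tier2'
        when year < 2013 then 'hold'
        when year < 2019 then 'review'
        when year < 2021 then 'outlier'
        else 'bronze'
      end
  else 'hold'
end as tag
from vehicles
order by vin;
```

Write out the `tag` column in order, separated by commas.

hold, tier2, warn, hold, hold, hold, hold, outlier, hold, hold

vin=D16: make='Honda' → outer ELSE → hold
vin=D30: make='Tesla' → inner[mileage < 153774] → tier2
vin=D34: make='Tesla' → inner[mileage < 97499] → warn
vin=D44: make='BMW' → inner[year < 2013] → hold
vin=D74: make='Honda' → outer ELSE → hold
vin=D75: make='Kia' → outer ELSE → hold
vin=D79: make='Kia' → outer ELSE → hold
vin=D91: make='BMW' → inner[year < 2021] → outlier
vin=D93: make='Toyota' → outer ELSE → hold
vin=D94: make='Honda' → outer ELSE → hold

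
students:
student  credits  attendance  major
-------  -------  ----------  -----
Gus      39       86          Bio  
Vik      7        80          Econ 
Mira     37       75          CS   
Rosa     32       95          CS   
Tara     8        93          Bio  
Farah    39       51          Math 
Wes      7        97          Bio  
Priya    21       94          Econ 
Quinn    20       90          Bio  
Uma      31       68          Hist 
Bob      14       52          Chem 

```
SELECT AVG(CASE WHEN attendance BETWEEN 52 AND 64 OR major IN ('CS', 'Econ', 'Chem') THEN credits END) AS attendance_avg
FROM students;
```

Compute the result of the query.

student=Gus: ✗
student=Vik: ✓ → 7
student=Mira: ✓ → 37
student=Rosa: ✓ → 32
student=Tara: ✗
student=Farah: ✗
student=Wes: ✗
student=Priya: ✓ → 21
student=Quinn: ✗
student=Uma: ✗
student=Bob: ✓ → 14
attendance_avg = (7 + 37 + 32 + 21 + 14) / 5 = 22.2

22.2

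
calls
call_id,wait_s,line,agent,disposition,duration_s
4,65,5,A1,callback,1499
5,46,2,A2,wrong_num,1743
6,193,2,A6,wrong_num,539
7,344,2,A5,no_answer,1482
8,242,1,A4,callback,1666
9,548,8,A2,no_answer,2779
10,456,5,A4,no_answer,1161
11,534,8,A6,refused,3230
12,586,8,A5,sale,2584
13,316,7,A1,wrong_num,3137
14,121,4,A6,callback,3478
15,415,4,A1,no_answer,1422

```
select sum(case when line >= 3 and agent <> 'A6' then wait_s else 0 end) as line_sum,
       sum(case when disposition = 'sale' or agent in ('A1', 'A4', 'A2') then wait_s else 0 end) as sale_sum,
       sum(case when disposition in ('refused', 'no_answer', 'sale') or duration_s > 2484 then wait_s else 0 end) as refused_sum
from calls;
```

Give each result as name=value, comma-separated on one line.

line_sum=2386, sale_sum=2674, refused_sum=3320

[line_sum: line >= 3 and agent <> 'A6']
call_id=4: ✓ → 65
call_id=5: ✗
call_id=6: ✗
call_id=7: ✗
call_id=8: ✗
call_id=9: ✓ → 548
call_id=10: ✓ → 456
call_id=11: ✗
call_id=12: ✓ → 586
call_id=13: ✓ → 316
call_id=14: ✗
call_id=15: ✓ → 415
line_sum = 65 + 548 + 456 + 586 + 316 + 415 = 2386
—
[sale_sum: disposition = 'sale' or agent in ('A1', 'A4', 'A2')]
call_id=4: ✓ → 65
call_id=5: ✓ → 46
call_id=6: ✗
call_id=7: ✗
call_id=8: ✓ → 242
call_id=9: ✓ → 548
call_id=10: ✓ → 456
call_id=11: ✗
call_id=12: ✓ → 586
call_id=13: ✓ → 316
call_id=14: ✗
call_id=15: ✓ → 415
sale_sum = 65 + 46 + 242 + 548 + 456 + 586 + 316 + 415 = 2674
—
[refused_sum: disposition in ('refused', 'no_answer', 'sale') or duration_s > 2484]
call_id=4: ✗
call_id=5: ✗
call_id=6: ✗
call_id=7: ✓ → 344
call_id=8: ✗
call_id=9: ✓ → 548
call_id=10: ✓ → 456
call_id=11: ✓ → 534
call_id=12: ✓ → 586
call_id=13: ✓ → 316
call_id=14: ✓ → 121
call_id=15: ✓ → 415
refused_sum = 344 + 548 + 456 + 534 + 586 + 316 + 121 + 415 = 3320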